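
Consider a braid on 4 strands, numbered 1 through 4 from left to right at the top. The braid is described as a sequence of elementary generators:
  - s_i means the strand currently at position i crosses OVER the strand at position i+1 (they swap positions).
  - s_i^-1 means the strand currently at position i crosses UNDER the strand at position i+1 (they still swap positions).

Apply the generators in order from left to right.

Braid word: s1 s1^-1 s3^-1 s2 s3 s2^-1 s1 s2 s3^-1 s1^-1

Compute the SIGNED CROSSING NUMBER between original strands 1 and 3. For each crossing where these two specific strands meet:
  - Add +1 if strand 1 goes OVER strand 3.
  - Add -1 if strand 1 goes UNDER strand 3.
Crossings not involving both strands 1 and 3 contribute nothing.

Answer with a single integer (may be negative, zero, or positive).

Gen 1: crossing 1x2. Both 1&3? no. Sum: 0
Gen 2: crossing 2x1. Both 1&3? no. Sum: 0
Gen 3: crossing 3x4. Both 1&3? no. Sum: 0
Gen 4: crossing 2x4. Both 1&3? no. Sum: 0
Gen 5: crossing 2x3. Both 1&3? no. Sum: 0
Gen 6: crossing 4x3. Both 1&3? no. Sum: 0
Gen 7: 1 over 3. Both 1&3? yes. Contrib: +1. Sum: 1
Gen 8: crossing 1x4. Both 1&3? no. Sum: 1
Gen 9: crossing 1x2. Both 1&3? no. Sum: 1
Gen 10: crossing 3x4. Both 1&3? no. Sum: 1

Answer: 1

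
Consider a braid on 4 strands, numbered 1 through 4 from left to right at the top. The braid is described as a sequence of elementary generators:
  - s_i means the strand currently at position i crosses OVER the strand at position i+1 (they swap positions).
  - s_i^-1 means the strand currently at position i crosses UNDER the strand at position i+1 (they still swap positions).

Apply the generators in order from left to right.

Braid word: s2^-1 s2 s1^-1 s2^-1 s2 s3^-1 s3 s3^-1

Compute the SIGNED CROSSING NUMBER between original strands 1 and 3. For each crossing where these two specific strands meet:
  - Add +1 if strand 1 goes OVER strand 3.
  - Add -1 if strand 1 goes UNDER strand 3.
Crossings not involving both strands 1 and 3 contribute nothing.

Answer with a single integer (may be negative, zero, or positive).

Answer: -2

Derivation:
Gen 1: crossing 2x3. Both 1&3? no. Sum: 0
Gen 2: crossing 3x2. Both 1&3? no. Sum: 0
Gen 3: crossing 1x2. Both 1&3? no. Sum: 0
Gen 4: 1 under 3. Both 1&3? yes. Contrib: -1. Sum: -1
Gen 5: 3 over 1. Both 1&3? yes. Contrib: -1. Sum: -2
Gen 6: crossing 3x4. Both 1&3? no. Sum: -2
Gen 7: crossing 4x3. Both 1&3? no. Sum: -2
Gen 8: crossing 3x4. Both 1&3? no. Sum: -2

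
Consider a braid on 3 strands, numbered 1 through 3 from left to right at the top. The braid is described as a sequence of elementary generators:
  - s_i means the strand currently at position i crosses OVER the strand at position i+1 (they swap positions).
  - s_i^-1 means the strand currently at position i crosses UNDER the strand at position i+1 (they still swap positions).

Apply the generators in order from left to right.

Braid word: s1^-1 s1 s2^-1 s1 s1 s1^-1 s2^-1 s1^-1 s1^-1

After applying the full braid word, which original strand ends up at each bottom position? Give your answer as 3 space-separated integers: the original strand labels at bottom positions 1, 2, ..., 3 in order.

Gen 1 (s1^-1): strand 1 crosses under strand 2. Perm now: [2 1 3]
Gen 2 (s1): strand 2 crosses over strand 1. Perm now: [1 2 3]
Gen 3 (s2^-1): strand 2 crosses under strand 3. Perm now: [1 3 2]
Gen 4 (s1): strand 1 crosses over strand 3. Perm now: [3 1 2]
Gen 5 (s1): strand 3 crosses over strand 1. Perm now: [1 3 2]
Gen 6 (s1^-1): strand 1 crosses under strand 3. Perm now: [3 1 2]
Gen 7 (s2^-1): strand 1 crosses under strand 2. Perm now: [3 2 1]
Gen 8 (s1^-1): strand 3 crosses under strand 2. Perm now: [2 3 1]
Gen 9 (s1^-1): strand 2 crosses under strand 3. Perm now: [3 2 1]

Answer: 3 2 1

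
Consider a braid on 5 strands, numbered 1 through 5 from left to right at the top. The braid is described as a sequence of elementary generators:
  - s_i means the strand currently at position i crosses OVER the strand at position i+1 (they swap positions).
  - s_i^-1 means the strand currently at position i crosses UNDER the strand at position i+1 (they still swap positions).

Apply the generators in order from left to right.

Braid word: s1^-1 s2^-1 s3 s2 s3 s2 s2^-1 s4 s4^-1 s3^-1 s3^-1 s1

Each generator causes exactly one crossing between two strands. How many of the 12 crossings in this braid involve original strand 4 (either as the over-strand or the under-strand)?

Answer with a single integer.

Gen 1: crossing 1x2. Involves strand 4? no. Count so far: 0
Gen 2: crossing 1x3. Involves strand 4? no. Count so far: 0
Gen 3: crossing 1x4. Involves strand 4? yes. Count so far: 1
Gen 4: crossing 3x4. Involves strand 4? yes. Count so far: 2
Gen 5: crossing 3x1. Involves strand 4? no. Count so far: 2
Gen 6: crossing 4x1. Involves strand 4? yes. Count so far: 3
Gen 7: crossing 1x4. Involves strand 4? yes. Count so far: 4
Gen 8: crossing 3x5. Involves strand 4? no. Count so far: 4
Gen 9: crossing 5x3. Involves strand 4? no. Count so far: 4
Gen 10: crossing 1x3. Involves strand 4? no. Count so far: 4
Gen 11: crossing 3x1. Involves strand 4? no. Count so far: 4
Gen 12: crossing 2x4. Involves strand 4? yes. Count so far: 5

Answer: 5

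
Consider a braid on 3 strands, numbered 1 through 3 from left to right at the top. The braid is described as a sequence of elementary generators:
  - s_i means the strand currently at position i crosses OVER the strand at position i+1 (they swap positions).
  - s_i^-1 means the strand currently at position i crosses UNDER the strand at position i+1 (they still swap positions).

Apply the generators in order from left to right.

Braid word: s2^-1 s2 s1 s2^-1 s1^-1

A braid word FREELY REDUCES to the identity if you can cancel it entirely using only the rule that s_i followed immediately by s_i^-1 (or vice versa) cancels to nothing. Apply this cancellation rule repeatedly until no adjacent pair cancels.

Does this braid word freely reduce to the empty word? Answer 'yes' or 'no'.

Answer: no

Derivation:
Gen 1 (s2^-1): push. Stack: [s2^-1]
Gen 2 (s2): cancels prior s2^-1. Stack: []
Gen 3 (s1): push. Stack: [s1]
Gen 4 (s2^-1): push. Stack: [s1 s2^-1]
Gen 5 (s1^-1): push. Stack: [s1 s2^-1 s1^-1]
Reduced word: s1 s2^-1 s1^-1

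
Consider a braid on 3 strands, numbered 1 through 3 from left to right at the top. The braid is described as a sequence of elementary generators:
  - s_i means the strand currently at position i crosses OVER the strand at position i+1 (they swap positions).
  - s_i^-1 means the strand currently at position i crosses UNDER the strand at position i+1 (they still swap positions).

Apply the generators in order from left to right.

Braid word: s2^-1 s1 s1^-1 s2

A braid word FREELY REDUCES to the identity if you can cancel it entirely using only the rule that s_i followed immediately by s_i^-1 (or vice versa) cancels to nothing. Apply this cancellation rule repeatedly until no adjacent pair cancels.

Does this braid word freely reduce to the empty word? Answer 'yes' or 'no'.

Answer: yes

Derivation:
Gen 1 (s2^-1): push. Stack: [s2^-1]
Gen 2 (s1): push. Stack: [s2^-1 s1]
Gen 3 (s1^-1): cancels prior s1. Stack: [s2^-1]
Gen 4 (s2): cancels prior s2^-1. Stack: []
Reduced word: (empty)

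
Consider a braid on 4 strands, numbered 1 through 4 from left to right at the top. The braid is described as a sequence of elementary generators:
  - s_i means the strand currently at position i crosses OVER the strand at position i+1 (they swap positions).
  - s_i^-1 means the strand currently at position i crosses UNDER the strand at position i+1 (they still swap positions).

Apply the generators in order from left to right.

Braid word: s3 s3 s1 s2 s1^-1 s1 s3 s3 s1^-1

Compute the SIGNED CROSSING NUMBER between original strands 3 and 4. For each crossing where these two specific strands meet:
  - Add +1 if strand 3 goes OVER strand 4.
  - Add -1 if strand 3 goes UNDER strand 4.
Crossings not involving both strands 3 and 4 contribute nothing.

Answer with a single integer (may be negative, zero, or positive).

Answer: 0

Derivation:
Gen 1: 3 over 4. Both 3&4? yes. Contrib: +1. Sum: 1
Gen 2: 4 over 3. Both 3&4? yes. Contrib: -1. Sum: 0
Gen 3: crossing 1x2. Both 3&4? no. Sum: 0
Gen 4: crossing 1x3. Both 3&4? no. Sum: 0
Gen 5: crossing 2x3. Both 3&4? no. Sum: 0
Gen 6: crossing 3x2. Both 3&4? no. Sum: 0
Gen 7: crossing 1x4. Both 3&4? no. Sum: 0
Gen 8: crossing 4x1. Both 3&4? no. Sum: 0
Gen 9: crossing 2x3. Both 3&4? no. Sum: 0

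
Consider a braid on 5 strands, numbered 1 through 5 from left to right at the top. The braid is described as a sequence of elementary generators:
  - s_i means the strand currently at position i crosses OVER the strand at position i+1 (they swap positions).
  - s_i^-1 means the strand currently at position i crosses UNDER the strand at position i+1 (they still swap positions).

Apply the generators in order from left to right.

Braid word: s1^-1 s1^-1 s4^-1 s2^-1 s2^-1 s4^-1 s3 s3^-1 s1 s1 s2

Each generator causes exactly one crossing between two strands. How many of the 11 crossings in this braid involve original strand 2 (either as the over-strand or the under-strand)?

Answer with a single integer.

Gen 1: crossing 1x2. Involves strand 2? yes. Count so far: 1
Gen 2: crossing 2x1. Involves strand 2? yes. Count so far: 2
Gen 3: crossing 4x5. Involves strand 2? no. Count so far: 2
Gen 4: crossing 2x3. Involves strand 2? yes. Count so far: 3
Gen 5: crossing 3x2. Involves strand 2? yes. Count so far: 4
Gen 6: crossing 5x4. Involves strand 2? no. Count so far: 4
Gen 7: crossing 3x4. Involves strand 2? no. Count so far: 4
Gen 8: crossing 4x3. Involves strand 2? no. Count so far: 4
Gen 9: crossing 1x2. Involves strand 2? yes. Count so far: 5
Gen 10: crossing 2x1. Involves strand 2? yes. Count so far: 6
Gen 11: crossing 2x3. Involves strand 2? yes. Count so far: 7

Answer: 7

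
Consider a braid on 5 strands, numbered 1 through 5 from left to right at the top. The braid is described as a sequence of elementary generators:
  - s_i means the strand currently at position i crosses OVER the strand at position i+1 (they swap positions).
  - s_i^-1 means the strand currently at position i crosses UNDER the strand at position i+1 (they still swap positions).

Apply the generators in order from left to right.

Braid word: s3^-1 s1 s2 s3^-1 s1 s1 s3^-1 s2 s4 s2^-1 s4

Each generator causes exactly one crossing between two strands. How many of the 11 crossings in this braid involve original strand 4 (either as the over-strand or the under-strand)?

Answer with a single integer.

Answer: 6

Derivation:
Gen 1: crossing 3x4. Involves strand 4? yes. Count so far: 1
Gen 2: crossing 1x2. Involves strand 4? no. Count so far: 1
Gen 3: crossing 1x4. Involves strand 4? yes. Count so far: 2
Gen 4: crossing 1x3. Involves strand 4? no. Count so far: 2
Gen 5: crossing 2x4. Involves strand 4? yes. Count so far: 3
Gen 6: crossing 4x2. Involves strand 4? yes. Count so far: 4
Gen 7: crossing 3x1. Involves strand 4? no. Count so far: 4
Gen 8: crossing 4x1. Involves strand 4? yes. Count so far: 5
Gen 9: crossing 3x5. Involves strand 4? no. Count so far: 5
Gen 10: crossing 1x4. Involves strand 4? yes. Count so far: 6
Gen 11: crossing 5x3. Involves strand 4? no. Count so far: 6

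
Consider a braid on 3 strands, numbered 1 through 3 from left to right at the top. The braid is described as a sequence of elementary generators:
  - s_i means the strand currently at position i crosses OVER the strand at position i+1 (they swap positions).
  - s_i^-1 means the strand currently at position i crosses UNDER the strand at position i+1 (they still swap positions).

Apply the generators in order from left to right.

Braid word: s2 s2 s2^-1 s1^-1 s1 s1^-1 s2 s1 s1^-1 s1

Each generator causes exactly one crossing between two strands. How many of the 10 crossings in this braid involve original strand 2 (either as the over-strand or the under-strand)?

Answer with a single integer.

Gen 1: crossing 2x3. Involves strand 2? yes. Count so far: 1
Gen 2: crossing 3x2. Involves strand 2? yes. Count so far: 2
Gen 3: crossing 2x3. Involves strand 2? yes. Count so far: 3
Gen 4: crossing 1x3. Involves strand 2? no. Count so far: 3
Gen 5: crossing 3x1. Involves strand 2? no. Count so far: 3
Gen 6: crossing 1x3. Involves strand 2? no. Count so far: 3
Gen 7: crossing 1x2. Involves strand 2? yes. Count so far: 4
Gen 8: crossing 3x2. Involves strand 2? yes. Count so far: 5
Gen 9: crossing 2x3. Involves strand 2? yes. Count so far: 6
Gen 10: crossing 3x2. Involves strand 2? yes. Count so far: 7

Answer: 7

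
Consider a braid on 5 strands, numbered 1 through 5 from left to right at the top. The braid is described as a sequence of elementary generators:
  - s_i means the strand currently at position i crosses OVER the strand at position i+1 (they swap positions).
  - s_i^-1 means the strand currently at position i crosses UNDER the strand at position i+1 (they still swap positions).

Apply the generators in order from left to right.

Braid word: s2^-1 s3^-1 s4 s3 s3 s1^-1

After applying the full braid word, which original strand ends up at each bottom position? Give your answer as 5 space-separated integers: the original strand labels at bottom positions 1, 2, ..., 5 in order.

Answer: 3 1 4 5 2

Derivation:
Gen 1 (s2^-1): strand 2 crosses under strand 3. Perm now: [1 3 2 4 5]
Gen 2 (s3^-1): strand 2 crosses under strand 4. Perm now: [1 3 4 2 5]
Gen 3 (s4): strand 2 crosses over strand 5. Perm now: [1 3 4 5 2]
Gen 4 (s3): strand 4 crosses over strand 5. Perm now: [1 3 5 4 2]
Gen 5 (s3): strand 5 crosses over strand 4. Perm now: [1 3 4 5 2]
Gen 6 (s1^-1): strand 1 crosses under strand 3. Perm now: [3 1 4 5 2]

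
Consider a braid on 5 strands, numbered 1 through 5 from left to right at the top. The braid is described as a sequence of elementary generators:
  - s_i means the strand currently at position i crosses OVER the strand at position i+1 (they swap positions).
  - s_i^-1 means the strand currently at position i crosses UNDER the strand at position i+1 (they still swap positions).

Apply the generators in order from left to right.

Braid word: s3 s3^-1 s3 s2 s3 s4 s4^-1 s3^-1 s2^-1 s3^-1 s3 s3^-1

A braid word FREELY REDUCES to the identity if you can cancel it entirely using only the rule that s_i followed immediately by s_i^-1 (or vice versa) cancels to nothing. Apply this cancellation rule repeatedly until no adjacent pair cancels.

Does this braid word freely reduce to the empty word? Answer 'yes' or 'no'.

Gen 1 (s3): push. Stack: [s3]
Gen 2 (s3^-1): cancels prior s3. Stack: []
Gen 3 (s3): push. Stack: [s3]
Gen 4 (s2): push. Stack: [s3 s2]
Gen 5 (s3): push. Stack: [s3 s2 s3]
Gen 6 (s4): push. Stack: [s3 s2 s3 s4]
Gen 7 (s4^-1): cancels prior s4. Stack: [s3 s2 s3]
Gen 8 (s3^-1): cancels prior s3. Stack: [s3 s2]
Gen 9 (s2^-1): cancels prior s2. Stack: [s3]
Gen 10 (s3^-1): cancels prior s3. Stack: []
Gen 11 (s3): push. Stack: [s3]
Gen 12 (s3^-1): cancels prior s3. Stack: []
Reduced word: (empty)

Answer: yes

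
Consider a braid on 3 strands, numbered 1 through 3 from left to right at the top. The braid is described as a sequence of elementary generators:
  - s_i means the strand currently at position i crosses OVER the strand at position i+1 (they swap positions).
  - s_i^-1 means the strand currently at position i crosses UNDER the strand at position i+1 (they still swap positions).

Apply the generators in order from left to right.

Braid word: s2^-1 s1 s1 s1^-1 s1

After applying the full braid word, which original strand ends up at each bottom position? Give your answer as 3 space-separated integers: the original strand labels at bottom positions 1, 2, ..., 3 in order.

Gen 1 (s2^-1): strand 2 crosses under strand 3. Perm now: [1 3 2]
Gen 2 (s1): strand 1 crosses over strand 3. Perm now: [3 1 2]
Gen 3 (s1): strand 3 crosses over strand 1. Perm now: [1 3 2]
Gen 4 (s1^-1): strand 1 crosses under strand 3. Perm now: [3 1 2]
Gen 5 (s1): strand 3 crosses over strand 1. Perm now: [1 3 2]

Answer: 1 3 2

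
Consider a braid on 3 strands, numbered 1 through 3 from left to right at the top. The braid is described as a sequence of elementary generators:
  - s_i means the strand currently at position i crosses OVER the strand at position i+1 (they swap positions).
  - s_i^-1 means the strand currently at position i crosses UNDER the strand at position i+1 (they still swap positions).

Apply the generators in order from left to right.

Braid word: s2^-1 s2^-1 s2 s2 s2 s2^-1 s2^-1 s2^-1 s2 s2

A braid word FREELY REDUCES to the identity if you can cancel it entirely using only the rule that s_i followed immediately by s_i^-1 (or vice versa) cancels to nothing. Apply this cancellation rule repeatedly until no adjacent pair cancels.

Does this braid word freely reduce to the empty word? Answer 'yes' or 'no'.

Gen 1 (s2^-1): push. Stack: [s2^-1]
Gen 2 (s2^-1): push. Stack: [s2^-1 s2^-1]
Gen 3 (s2): cancels prior s2^-1. Stack: [s2^-1]
Gen 4 (s2): cancels prior s2^-1. Stack: []
Gen 5 (s2): push. Stack: [s2]
Gen 6 (s2^-1): cancels prior s2. Stack: []
Gen 7 (s2^-1): push. Stack: [s2^-1]
Gen 8 (s2^-1): push. Stack: [s2^-1 s2^-1]
Gen 9 (s2): cancels prior s2^-1. Stack: [s2^-1]
Gen 10 (s2): cancels prior s2^-1. Stack: []
Reduced word: (empty)

Answer: yes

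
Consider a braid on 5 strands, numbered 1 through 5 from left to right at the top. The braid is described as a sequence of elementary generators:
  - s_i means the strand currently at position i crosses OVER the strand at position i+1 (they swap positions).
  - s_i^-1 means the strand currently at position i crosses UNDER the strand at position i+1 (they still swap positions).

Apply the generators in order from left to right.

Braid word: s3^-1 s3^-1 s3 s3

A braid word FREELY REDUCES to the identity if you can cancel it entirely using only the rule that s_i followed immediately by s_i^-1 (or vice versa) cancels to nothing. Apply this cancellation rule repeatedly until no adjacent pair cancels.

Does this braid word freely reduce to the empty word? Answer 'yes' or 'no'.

Gen 1 (s3^-1): push. Stack: [s3^-1]
Gen 2 (s3^-1): push. Stack: [s3^-1 s3^-1]
Gen 3 (s3): cancels prior s3^-1. Stack: [s3^-1]
Gen 4 (s3): cancels prior s3^-1. Stack: []
Reduced word: (empty)

Answer: yes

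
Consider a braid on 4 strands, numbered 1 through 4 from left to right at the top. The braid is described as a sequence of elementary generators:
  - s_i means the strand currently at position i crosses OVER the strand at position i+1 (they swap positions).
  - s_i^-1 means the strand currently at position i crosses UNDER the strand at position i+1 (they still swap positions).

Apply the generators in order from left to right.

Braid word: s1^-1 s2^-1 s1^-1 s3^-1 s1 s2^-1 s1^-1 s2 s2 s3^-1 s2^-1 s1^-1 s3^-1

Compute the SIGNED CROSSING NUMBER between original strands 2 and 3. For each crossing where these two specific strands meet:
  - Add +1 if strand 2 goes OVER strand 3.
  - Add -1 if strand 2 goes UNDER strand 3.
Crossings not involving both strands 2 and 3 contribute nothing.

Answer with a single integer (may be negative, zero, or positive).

Gen 1: crossing 1x2. Both 2&3? no. Sum: 0
Gen 2: crossing 1x3. Both 2&3? no. Sum: 0
Gen 3: 2 under 3. Both 2&3? yes. Contrib: -1. Sum: -1
Gen 4: crossing 1x4. Both 2&3? no. Sum: -1
Gen 5: 3 over 2. Both 2&3? yes. Contrib: -1. Sum: -2
Gen 6: crossing 3x4. Both 2&3? no. Sum: -2
Gen 7: crossing 2x4. Both 2&3? no. Sum: -2
Gen 8: 2 over 3. Both 2&3? yes. Contrib: +1. Sum: -1
Gen 9: 3 over 2. Both 2&3? yes. Contrib: -1. Sum: -2
Gen 10: crossing 3x1. Both 2&3? no. Sum: -2
Gen 11: crossing 2x1. Both 2&3? no. Sum: -2
Gen 12: crossing 4x1. Both 2&3? no. Sum: -2
Gen 13: 2 under 3. Both 2&3? yes. Contrib: -1. Sum: -3

Answer: -3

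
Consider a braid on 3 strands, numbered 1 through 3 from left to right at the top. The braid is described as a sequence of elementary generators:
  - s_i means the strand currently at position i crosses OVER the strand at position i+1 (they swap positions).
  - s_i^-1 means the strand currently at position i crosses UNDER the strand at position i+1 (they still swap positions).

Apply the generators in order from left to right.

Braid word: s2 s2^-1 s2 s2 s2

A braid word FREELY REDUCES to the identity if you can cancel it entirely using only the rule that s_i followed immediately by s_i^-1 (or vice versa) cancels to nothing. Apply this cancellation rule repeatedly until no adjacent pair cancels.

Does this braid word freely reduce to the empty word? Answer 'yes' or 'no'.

Answer: no

Derivation:
Gen 1 (s2): push. Stack: [s2]
Gen 2 (s2^-1): cancels prior s2. Stack: []
Gen 3 (s2): push. Stack: [s2]
Gen 4 (s2): push. Stack: [s2 s2]
Gen 5 (s2): push. Stack: [s2 s2 s2]
Reduced word: s2 s2 s2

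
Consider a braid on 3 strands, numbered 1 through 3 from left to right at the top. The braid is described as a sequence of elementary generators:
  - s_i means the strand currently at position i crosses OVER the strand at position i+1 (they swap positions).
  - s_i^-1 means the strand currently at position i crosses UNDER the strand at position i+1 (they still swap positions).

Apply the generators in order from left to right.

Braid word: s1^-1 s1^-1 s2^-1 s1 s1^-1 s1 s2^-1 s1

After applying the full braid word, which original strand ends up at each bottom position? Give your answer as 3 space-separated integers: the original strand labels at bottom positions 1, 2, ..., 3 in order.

Answer: 2 3 1

Derivation:
Gen 1 (s1^-1): strand 1 crosses under strand 2. Perm now: [2 1 3]
Gen 2 (s1^-1): strand 2 crosses under strand 1. Perm now: [1 2 3]
Gen 3 (s2^-1): strand 2 crosses under strand 3. Perm now: [1 3 2]
Gen 4 (s1): strand 1 crosses over strand 3. Perm now: [3 1 2]
Gen 5 (s1^-1): strand 3 crosses under strand 1. Perm now: [1 3 2]
Gen 6 (s1): strand 1 crosses over strand 3. Perm now: [3 1 2]
Gen 7 (s2^-1): strand 1 crosses under strand 2. Perm now: [3 2 1]
Gen 8 (s1): strand 3 crosses over strand 2. Perm now: [2 3 1]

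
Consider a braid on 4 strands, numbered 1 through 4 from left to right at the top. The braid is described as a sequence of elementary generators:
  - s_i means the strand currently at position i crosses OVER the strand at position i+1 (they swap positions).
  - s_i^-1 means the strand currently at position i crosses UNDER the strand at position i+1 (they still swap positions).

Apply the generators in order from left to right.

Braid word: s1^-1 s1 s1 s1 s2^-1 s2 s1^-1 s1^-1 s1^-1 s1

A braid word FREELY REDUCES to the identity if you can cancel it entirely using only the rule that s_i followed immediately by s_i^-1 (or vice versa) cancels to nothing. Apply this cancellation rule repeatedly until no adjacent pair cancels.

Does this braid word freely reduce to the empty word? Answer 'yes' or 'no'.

Gen 1 (s1^-1): push. Stack: [s1^-1]
Gen 2 (s1): cancels prior s1^-1. Stack: []
Gen 3 (s1): push. Stack: [s1]
Gen 4 (s1): push. Stack: [s1 s1]
Gen 5 (s2^-1): push. Stack: [s1 s1 s2^-1]
Gen 6 (s2): cancels prior s2^-1. Stack: [s1 s1]
Gen 7 (s1^-1): cancels prior s1. Stack: [s1]
Gen 8 (s1^-1): cancels prior s1. Stack: []
Gen 9 (s1^-1): push. Stack: [s1^-1]
Gen 10 (s1): cancels prior s1^-1. Stack: []
Reduced word: (empty)

Answer: yes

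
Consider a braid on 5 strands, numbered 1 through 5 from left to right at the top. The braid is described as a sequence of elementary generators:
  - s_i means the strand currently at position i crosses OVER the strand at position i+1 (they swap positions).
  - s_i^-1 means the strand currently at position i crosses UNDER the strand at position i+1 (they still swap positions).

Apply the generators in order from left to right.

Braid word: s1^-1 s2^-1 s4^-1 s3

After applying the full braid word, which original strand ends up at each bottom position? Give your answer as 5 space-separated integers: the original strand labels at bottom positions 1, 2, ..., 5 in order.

Answer: 2 3 5 1 4

Derivation:
Gen 1 (s1^-1): strand 1 crosses under strand 2. Perm now: [2 1 3 4 5]
Gen 2 (s2^-1): strand 1 crosses under strand 3. Perm now: [2 3 1 4 5]
Gen 3 (s4^-1): strand 4 crosses under strand 5. Perm now: [2 3 1 5 4]
Gen 4 (s3): strand 1 crosses over strand 5. Perm now: [2 3 5 1 4]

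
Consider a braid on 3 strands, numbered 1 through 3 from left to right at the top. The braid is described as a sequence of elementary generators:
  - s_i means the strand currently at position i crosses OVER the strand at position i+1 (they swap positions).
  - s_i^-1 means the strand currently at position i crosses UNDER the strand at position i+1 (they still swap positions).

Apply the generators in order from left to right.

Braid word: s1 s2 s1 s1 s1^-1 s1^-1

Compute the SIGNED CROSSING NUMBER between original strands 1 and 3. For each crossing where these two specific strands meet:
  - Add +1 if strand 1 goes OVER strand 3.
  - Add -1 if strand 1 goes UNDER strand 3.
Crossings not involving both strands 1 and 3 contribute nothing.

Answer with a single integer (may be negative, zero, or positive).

Answer: 1

Derivation:
Gen 1: crossing 1x2. Both 1&3? no. Sum: 0
Gen 2: 1 over 3. Both 1&3? yes. Contrib: +1. Sum: 1
Gen 3: crossing 2x3. Both 1&3? no. Sum: 1
Gen 4: crossing 3x2. Both 1&3? no. Sum: 1
Gen 5: crossing 2x3. Both 1&3? no. Sum: 1
Gen 6: crossing 3x2. Both 1&3? no. Sum: 1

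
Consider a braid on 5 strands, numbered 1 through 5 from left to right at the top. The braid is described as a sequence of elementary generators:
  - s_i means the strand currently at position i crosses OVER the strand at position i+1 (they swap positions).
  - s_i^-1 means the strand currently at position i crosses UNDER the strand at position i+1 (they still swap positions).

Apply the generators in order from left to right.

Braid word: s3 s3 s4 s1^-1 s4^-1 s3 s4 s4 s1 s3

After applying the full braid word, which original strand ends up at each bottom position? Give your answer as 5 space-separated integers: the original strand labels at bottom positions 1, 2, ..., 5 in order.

Answer: 1 2 3 4 5

Derivation:
Gen 1 (s3): strand 3 crosses over strand 4. Perm now: [1 2 4 3 5]
Gen 2 (s3): strand 4 crosses over strand 3. Perm now: [1 2 3 4 5]
Gen 3 (s4): strand 4 crosses over strand 5. Perm now: [1 2 3 5 4]
Gen 4 (s1^-1): strand 1 crosses under strand 2. Perm now: [2 1 3 5 4]
Gen 5 (s4^-1): strand 5 crosses under strand 4. Perm now: [2 1 3 4 5]
Gen 6 (s3): strand 3 crosses over strand 4. Perm now: [2 1 4 3 5]
Gen 7 (s4): strand 3 crosses over strand 5. Perm now: [2 1 4 5 3]
Gen 8 (s4): strand 5 crosses over strand 3. Perm now: [2 1 4 3 5]
Gen 9 (s1): strand 2 crosses over strand 1. Perm now: [1 2 4 3 5]
Gen 10 (s3): strand 4 crosses over strand 3. Perm now: [1 2 3 4 5]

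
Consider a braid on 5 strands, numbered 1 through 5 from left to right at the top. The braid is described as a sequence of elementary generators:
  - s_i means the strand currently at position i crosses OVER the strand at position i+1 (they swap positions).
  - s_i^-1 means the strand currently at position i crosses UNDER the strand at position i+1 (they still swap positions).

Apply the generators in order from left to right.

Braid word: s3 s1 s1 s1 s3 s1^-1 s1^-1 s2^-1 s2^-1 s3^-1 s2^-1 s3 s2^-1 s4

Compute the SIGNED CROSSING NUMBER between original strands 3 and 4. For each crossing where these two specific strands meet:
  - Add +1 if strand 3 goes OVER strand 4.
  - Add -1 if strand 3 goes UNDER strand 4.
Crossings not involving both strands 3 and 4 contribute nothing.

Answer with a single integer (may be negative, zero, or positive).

Gen 1: 3 over 4. Both 3&4? yes. Contrib: +1. Sum: 1
Gen 2: crossing 1x2. Both 3&4? no. Sum: 1
Gen 3: crossing 2x1. Both 3&4? no. Sum: 1
Gen 4: crossing 1x2. Both 3&4? no. Sum: 1
Gen 5: 4 over 3. Both 3&4? yes. Contrib: -1. Sum: 0
Gen 6: crossing 2x1. Both 3&4? no. Sum: 0
Gen 7: crossing 1x2. Both 3&4? no. Sum: 0
Gen 8: crossing 1x3. Both 3&4? no. Sum: 0
Gen 9: crossing 3x1. Both 3&4? no. Sum: 0
Gen 10: 3 under 4. Both 3&4? yes. Contrib: -1. Sum: -1
Gen 11: crossing 1x4. Both 3&4? no. Sum: -1
Gen 12: crossing 1x3. Both 3&4? no. Sum: -1
Gen 13: 4 under 3. Both 3&4? yes. Contrib: +1. Sum: 0
Gen 14: crossing 1x5. Both 3&4? no. Sum: 0

Answer: 0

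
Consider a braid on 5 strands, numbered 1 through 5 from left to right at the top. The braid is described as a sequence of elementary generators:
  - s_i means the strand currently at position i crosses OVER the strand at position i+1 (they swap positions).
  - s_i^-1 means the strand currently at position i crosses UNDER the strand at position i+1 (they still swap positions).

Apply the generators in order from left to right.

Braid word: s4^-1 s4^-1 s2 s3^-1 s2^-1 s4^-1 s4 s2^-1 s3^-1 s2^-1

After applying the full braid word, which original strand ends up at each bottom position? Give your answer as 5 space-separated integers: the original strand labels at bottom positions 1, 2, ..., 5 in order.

Answer: 1 2 3 4 5

Derivation:
Gen 1 (s4^-1): strand 4 crosses under strand 5. Perm now: [1 2 3 5 4]
Gen 2 (s4^-1): strand 5 crosses under strand 4. Perm now: [1 2 3 4 5]
Gen 3 (s2): strand 2 crosses over strand 3. Perm now: [1 3 2 4 5]
Gen 4 (s3^-1): strand 2 crosses under strand 4. Perm now: [1 3 4 2 5]
Gen 5 (s2^-1): strand 3 crosses under strand 4. Perm now: [1 4 3 2 5]
Gen 6 (s4^-1): strand 2 crosses under strand 5. Perm now: [1 4 3 5 2]
Gen 7 (s4): strand 5 crosses over strand 2. Perm now: [1 4 3 2 5]
Gen 8 (s2^-1): strand 4 crosses under strand 3. Perm now: [1 3 4 2 5]
Gen 9 (s3^-1): strand 4 crosses under strand 2. Perm now: [1 3 2 4 5]
Gen 10 (s2^-1): strand 3 crosses under strand 2. Perm now: [1 2 3 4 5]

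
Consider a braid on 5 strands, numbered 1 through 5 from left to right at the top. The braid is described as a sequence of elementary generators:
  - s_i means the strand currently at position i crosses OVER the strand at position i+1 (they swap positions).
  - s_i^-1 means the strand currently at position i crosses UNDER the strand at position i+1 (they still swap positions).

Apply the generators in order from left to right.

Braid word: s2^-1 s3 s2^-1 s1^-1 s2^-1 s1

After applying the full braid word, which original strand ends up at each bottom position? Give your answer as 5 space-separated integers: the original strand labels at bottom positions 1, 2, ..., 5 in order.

Gen 1 (s2^-1): strand 2 crosses under strand 3. Perm now: [1 3 2 4 5]
Gen 2 (s3): strand 2 crosses over strand 4. Perm now: [1 3 4 2 5]
Gen 3 (s2^-1): strand 3 crosses under strand 4. Perm now: [1 4 3 2 5]
Gen 4 (s1^-1): strand 1 crosses under strand 4. Perm now: [4 1 3 2 5]
Gen 5 (s2^-1): strand 1 crosses under strand 3. Perm now: [4 3 1 2 5]
Gen 6 (s1): strand 4 crosses over strand 3. Perm now: [3 4 1 2 5]

Answer: 3 4 1 2 5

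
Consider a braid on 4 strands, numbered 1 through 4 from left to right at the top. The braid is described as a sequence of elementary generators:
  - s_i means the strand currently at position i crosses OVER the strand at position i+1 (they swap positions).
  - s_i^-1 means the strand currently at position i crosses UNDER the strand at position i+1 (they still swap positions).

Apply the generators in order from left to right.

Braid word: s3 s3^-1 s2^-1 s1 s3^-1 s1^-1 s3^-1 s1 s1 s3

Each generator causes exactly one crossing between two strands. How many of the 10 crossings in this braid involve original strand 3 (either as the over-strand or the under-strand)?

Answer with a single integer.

Answer: 7

Derivation:
Gen 1: crossing 3x4. Involves strand 3? yes. Count so far: 1
Gen 2: crossing 4x3. Involves strand 3? yes. Count so far: 2
Gen 3: crossing 2x3. Involves strand 3? yes. Count so far: 3
Gen 4: crossing 1x3. Involves strand 3? yes. Count so far: 4
Gen 5: crossing 2x4. Involves strand 3? no. Count so far: 4
Gen 6: crossing 3x1. Involves strand 3? yes. Count so far: 5
Gen 7: crossing 4x2. Involves strand 3? no. Count so far: 5
Gen 8: crossing 1x3. Involves strand 3? yes. Count so far: 6
Gen 9: crossing 3x1. Involves strand 3? yes. Count so far: 7
Gen 10: crossing 2x4. Involves strand 3? no. Count so far: 7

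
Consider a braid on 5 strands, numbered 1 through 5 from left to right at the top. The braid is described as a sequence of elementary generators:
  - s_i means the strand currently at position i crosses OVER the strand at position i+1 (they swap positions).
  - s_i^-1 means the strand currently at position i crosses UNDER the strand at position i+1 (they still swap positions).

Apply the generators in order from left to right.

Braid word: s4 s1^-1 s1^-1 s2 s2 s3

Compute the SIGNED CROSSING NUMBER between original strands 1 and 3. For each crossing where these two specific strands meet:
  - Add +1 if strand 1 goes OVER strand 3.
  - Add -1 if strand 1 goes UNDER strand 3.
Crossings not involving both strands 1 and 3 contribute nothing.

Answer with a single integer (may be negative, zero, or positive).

Gen 1: crossing 4x5. Both 1&3? no. Sum: 0
Gen 2: crossing 1x2. Both 1&3? no. Sum: 0
Gen 3: crossing 2x1. Both 1&3? no. Sum: 0
Gen 4: crossing 2x3. Both 1&3? no. Sum: 0
Gen 5: crossing 3x2. Both 1&3? no. Sum: 0
Gen 6: crossing 3x5. Both 1&3? no. Sum: 0

Answer: 0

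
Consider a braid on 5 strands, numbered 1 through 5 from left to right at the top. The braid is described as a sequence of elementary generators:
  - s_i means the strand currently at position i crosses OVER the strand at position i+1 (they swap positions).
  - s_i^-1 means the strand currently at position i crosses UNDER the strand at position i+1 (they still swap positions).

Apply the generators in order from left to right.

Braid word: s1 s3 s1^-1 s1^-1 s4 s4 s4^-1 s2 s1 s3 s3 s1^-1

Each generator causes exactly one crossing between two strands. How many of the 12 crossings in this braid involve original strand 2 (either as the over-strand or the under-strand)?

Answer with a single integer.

Gen 1: crossing 1x2. Involves strand 2? yes. Count so far: 1
Gen 2: crossing 3x4. Involves strand 2? no. Count so far: 1
Gen 3: crossing 2x1. Involves strand 2? yes. Count so far: 2
Gen 4: crossing 1x2. Involves strand 2? yes. Count so far: 3
Gen 5: crossing 3x5. Involves strand 2? no. Count so far: 3
Gen 6: crossing 5x3. Involves strand 2? no. Count so far: 3
Gen 7: crossing 3x5. Involves strand 2? no. Count so far: 3
Gen 8: crossing 1x4. Involves strand 2? no. Count so far: 3
Gen 9: crossing 2x4. Involves strand 2? yes. Count so far: 4
Gen 10: crossing 1x5. Involves strand 2? no. Count so far: 4
Gen 11: crossing 5x1. Involves strand 2? no. Count so far: 4
Gen 12: crossing 4x2. Involves strand 2? yes. Count so far: 5

Answer: 5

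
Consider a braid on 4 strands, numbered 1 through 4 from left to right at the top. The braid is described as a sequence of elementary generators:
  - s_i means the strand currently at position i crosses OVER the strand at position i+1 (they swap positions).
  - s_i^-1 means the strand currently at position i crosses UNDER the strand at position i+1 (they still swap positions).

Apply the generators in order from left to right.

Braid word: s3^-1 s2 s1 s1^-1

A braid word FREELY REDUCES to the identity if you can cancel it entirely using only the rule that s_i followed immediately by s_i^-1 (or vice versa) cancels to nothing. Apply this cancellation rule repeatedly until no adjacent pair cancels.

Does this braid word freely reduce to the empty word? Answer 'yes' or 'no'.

Answer: no

Derivation:
Gen 1 (s3^-1): push. Stack: [s3^-1]
Gen 2 (s2): push. Stack: [s3^-1 s2]
Gen 3 (s1): push. Stack: [s3^-1 s2 s1]
Gen 4 (s1^-1): cancels prior s1. Stack: [s3^-1 s2]
Reduced word: s3^-1 s2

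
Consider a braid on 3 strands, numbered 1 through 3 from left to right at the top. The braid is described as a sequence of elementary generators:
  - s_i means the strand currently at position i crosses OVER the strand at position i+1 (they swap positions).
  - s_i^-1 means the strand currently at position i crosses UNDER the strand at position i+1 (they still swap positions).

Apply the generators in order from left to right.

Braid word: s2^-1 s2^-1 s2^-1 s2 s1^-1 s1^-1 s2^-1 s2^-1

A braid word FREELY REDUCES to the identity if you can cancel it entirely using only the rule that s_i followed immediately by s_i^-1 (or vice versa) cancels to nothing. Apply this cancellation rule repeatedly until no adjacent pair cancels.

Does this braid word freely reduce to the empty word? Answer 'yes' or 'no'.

Gen 1 (s2^-1): push. Stack: [s2^-1]
Gen 2 (s2^-1): push. Stack: [s2^-1 s2^-1]
Gen 3 (s2^-1): push. Stack: [s2^-1 s2^-1 s2^-1]
Gen 4 (s2): cancels prior s2^-1. Stack: [s2^-1 s2^-1]
Gen 5 (s1^-1): push. Stack: [s2^-1 s2^-1 s1^-1]
Gen 6 (s1^-1): push. Stack: [s2^-1 s2^-1 s1^-1 s1^-1]
Gen 7 (s2^-1): push. Stack: [s2^-1 s2^-1 s1^-1 s1^-1 s2^-1]
Gen 8 (s2^-1): push. Stack: [s2^-1 s2^-1 s1^-1 s1^-1 s2^-1 s2^-1]
Reduced word: s2^-1 s2^-1 s1^-1 s1^-1 s2^-1 s2^-1

Answer: no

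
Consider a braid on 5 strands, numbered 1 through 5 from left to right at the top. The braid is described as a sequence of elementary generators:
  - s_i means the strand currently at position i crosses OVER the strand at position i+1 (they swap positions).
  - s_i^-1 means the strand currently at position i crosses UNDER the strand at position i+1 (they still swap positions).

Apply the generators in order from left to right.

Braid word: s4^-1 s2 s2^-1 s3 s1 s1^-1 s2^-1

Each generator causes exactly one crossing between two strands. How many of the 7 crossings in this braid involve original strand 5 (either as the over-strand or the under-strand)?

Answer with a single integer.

Answer: 3

Derivation:
Gen 1: crossing 4x5. Involves strand 5? yes. Count so far: 1
Gen 2: crossing 2x3. Involves strand 5? no. Count so far: 1
Gen 3: crossing 3x2. Involves strand 5? no. Count so far: 1
Gen 4: crossing 3x5. Involves strand 5? yes. Count so far: 2
Gen 5: crossing 1x2. Involves strand 5? no. Count so far: 2
Gen 6: crossing 2x1. Involves strand 5? no. Count so far: 2
Gen 7: crossing 2x5. Involves strand 5? yes. Count so far: 3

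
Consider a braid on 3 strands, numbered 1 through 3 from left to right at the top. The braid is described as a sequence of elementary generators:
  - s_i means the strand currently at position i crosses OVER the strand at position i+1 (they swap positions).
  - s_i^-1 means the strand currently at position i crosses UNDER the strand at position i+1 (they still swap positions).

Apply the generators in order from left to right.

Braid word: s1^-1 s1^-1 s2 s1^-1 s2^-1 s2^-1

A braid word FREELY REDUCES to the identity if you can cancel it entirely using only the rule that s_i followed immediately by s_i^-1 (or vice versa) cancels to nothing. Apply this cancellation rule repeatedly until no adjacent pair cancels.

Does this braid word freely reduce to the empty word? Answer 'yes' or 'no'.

Gen 1 (s1^-1): push. Stack: [s1^-1]
Gen 2 (s1^-1): push. Stack: [s1^-1 s1^-1]
Gen 3 (s2): push. Stack: [s1^-1 s1^-1 s2]
Gen 4 (s1^-1): push. Stack: [s1^-1 s1^-1 s2 s1^-1]
Gen 5 (s2^-1): push. Stack: [s1^-1 s1^-1 s2 s1^-1 s2^-1]
Gen 6 (s2^-1): push. Stack: [s1^-1 s1^-1 s2 s1^-1 s2^-1 s2^-1]
Reduced word: s1^-1 s1^-1 s2 s1^-1 s2^-1 s2^-1

Answer: no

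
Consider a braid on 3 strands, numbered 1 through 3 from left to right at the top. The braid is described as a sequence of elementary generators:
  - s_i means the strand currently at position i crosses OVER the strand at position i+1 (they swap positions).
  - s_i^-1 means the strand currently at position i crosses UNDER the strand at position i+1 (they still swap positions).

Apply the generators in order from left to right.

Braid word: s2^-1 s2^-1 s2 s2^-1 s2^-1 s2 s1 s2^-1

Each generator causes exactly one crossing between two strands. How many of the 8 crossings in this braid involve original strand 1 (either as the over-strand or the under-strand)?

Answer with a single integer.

Answer: 2

Derivation:
Gen 1: crossing 2x3. Involves strand 1? no. Count so far: 0
Gen 2: crossing 3x2. Involves strand 1? no. Count so far: 0
Gen 3: crossing 2x3. Involves strand 1? no. Count so far: 0
Gen 4: crossing 3x2. Involves strand 1? no. Count so far: 0
Gen 5: crossing 2x3. Involves strand 1? no. Count so far: 0
Gen 6: crossing 3x2. Involves strand 1? no. Count so far: 0
Gen 7: crossing 1x2. Involves strand 1? yes. Count so far: 1
Gen 8: crossing 1x3. Involves strand 1? yes. Count so far: 2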